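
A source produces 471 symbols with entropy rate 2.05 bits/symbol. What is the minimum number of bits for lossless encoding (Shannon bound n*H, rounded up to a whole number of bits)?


Minimum bits >= n * H = 471 * 2.05 = 965.55, rounded up to a whole number of bits = 966

966 bits


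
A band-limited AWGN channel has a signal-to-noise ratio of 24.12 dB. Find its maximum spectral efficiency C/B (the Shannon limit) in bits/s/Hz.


SNR_linear = 10^(24.12/10) = 258.226; C/B = log2(1 + SNR_linear) = log2(1 + 258.226) = 8.0181

8.0181 bits/s/Hz


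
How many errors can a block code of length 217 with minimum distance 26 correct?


Correction capability = floor((d-1)/2) = floor((26-1)/2) = 12

12 errors


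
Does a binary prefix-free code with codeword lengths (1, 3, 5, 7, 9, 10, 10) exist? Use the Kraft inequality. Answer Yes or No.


Kraft sum = sum(2^(-l_i)) = 0.668, need <= 1. Result: satisfied (a binary prefix-free code with these lengths exists)

Yes


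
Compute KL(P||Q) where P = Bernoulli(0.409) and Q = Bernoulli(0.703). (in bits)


KL = p*log2(p/q) + (1-p)*log2((1-p)/(1-q)) = 0.409*log2(0.409/0.703) + 0.591*log2(0.591/0.297) = 0.2671

0.2671 bits


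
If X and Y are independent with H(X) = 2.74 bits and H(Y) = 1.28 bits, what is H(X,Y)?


For independent variables, H(X,Y) = H(X) + H(Y) = 2.74 + 1.28 = 4.02

4.02 bits


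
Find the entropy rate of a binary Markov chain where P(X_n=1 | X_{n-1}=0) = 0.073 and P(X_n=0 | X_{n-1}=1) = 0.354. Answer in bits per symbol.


Stationary distribution: pi_0 = p10/(p01+p10) = 0.829, pi_1 = 0.171. Entropy rate H' = pi_0*H(p01) + pi_1*H(p10) = 0.829*0.377 + 0.171*0.9376 = 0.4729

0.4729 bits/symbol


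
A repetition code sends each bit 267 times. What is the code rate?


Rate = k/n = 1/267

1/267


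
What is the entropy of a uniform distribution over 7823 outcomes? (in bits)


H = log2(n) = log2(7823) = 12.9335

12.9335 bits


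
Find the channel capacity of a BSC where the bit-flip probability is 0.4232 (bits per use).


H(p) = -p*log2(p) - (1-p)*log2(1-p) = -0.4232*log2(0.4232) - 0.5768*log2(0.5768) = 0.525017 + 0.457897 = 0.9829. C = 1 - H(p) = 1 - 0.9829 = 0.0171

0.0171 bits


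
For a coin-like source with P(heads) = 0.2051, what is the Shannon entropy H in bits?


H = -p*log2(p) - (1-p)*log2(1-p). -0.2051*log2(0.2051) = 0.468777; -0.7949*log2(0.7949) = 0.263235. H = 0.468777 + 0.263235 = 0.732

0.732 bits


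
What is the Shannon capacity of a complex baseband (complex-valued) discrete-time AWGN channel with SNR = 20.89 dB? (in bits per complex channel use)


SNR_linear = 10^(20.89/10) = 122.7439; C = log2(1 + SNR_linear) = log2(1 + 122.7439) = 6.9512

6.9512 bits/channel use


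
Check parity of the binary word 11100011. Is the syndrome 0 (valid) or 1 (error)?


Syndrome = XOR of all bits = 1 XOR 1 XOR 1 XOR 0 XOR 0 XOR 0 XOR 1 XOR 1 = 1

1


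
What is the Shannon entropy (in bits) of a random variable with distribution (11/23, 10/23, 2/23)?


H = -sum(p_i * log2(p_i)). Terms: -(11/23)*log2(11/23) = 0.508932; -(10/23)*log2(10/23) = 0.522450; -(2/23)*log2(2/23) = 0.306397. H = 0.508932 + 0.522450 + 0.306397 = 1.3378

1.3378 bits


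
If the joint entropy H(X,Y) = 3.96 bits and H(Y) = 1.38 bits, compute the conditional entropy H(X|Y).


H(X|Y) = H(X,Y) - H(Y) = 3.96 - 1.38 = 2.58

2.58 bits


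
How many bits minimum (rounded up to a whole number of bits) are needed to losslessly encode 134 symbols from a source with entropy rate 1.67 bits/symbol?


Minimum bits >= n * H = 134 * 1.67 = 223.78, rounded up to a whole number of bits = 224

224 bits


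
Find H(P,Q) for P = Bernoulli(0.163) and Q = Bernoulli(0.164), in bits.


H(P,Q) = -p*log2(q) - (1-p)*log2(1-q). -0.163*log2(0.164) = 0.425142; -0.837*log2(0.836) = 0.216302. H(P,Q) = 0.425142 + 0.216302 = 0.6414

0.6414 bits


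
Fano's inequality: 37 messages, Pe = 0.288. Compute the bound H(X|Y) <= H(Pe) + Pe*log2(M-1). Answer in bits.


H(Pe) = -Pe*log2(Pe) - (1-Pe)*log2(1-Pe) = -0.288*log2(0.288) - 0.712*log2(0.712) = 0.517207 + 0.348916 = 0.8661. Pe*log2(M-1) = 0.288*log2(36) = 1.488938. Bound = H(Pe) + Pe*log2(M-1) = 0.517207 + 0.348916 + 1.488938 = 2.3551

2.3551 bits


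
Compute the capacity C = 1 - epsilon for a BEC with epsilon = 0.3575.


C = 1 - epsilon = 1 - 0.3575 = 0.6425

0.6425 bits


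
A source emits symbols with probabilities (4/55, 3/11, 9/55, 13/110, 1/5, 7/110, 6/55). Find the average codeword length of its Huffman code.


Huffman construction (repeatedly merge the two least-probable nodes; each merge adds 1 bit to every symbol beneath it): 7/110 + 4/55 = 3/22; 6/55 + 13/110 = 5/22; 3/22 + 9/55 = 3/10; 1/5 + 5/22 = 47/110; 3/11 + 3/10 = 63/110; 47/110 + 63/110 = 1. Resulting codeword lengths (in the order the probabilities were given): (4, 2, 3, 3, 2, 4, 3). L_avg = sum(p_i * l_i) = 4/55*4 + 3/11*2 + 9/55*3 + 13/110*3 + 1/5*2 + 7/110*4 + 6/55*3 = 293/110 = 2.6636

2.6636 bits


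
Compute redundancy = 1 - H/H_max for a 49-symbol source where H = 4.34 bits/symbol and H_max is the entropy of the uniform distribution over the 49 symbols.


H_max = log2(K) = log2(49) = 5.6147 bits/symbol. Redundancy = 1 - H/H_max = 1 - 4.34/5.6147 = 1 - 0.773 = 0.227

0.227


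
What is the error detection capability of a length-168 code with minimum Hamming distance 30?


Detection capability = d_min - 1 = 30 - 1 = 29

29 errors


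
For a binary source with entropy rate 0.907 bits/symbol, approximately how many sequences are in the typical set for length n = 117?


log2|A_typical| = nH = 117 * 0.907 = 106.119, so |A_typical| ~ 2^106.119 = 8.811e+31

8.811e+31


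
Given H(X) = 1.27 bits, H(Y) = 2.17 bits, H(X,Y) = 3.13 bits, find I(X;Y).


I(X;Y) = H(X) + H(Y) - H(X,Y) = 1.27 + 2.17 - 3.13 = 0.31

0.31 bits


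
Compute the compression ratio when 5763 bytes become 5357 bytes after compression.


Ratio = original / compressed = 5763 / 5357 = 1.0758

1.0758


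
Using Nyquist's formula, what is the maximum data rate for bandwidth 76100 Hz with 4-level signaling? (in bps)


Rate = 2 * B * log2(M) = 2 * 76100 * 2.0 = 304400.0

304400.0 bps


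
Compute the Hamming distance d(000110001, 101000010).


Count differing positions: ^ . ^ ^ ^ . . ^ ^ = 6 differences

6


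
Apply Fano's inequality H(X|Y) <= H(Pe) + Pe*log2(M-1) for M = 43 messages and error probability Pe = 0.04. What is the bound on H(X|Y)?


H(Pe) = -Pe*log2(Pe) - (1-Pe)*log2(1-Pe) = -0.04*log2(0.04) - 0.96*log2(0.96) = 0.185754 + 0.056538 = 0.2423. Pe*log2(M-1) = 0.04*log2(42) = 0.215693. Bound = H(Pe) + Pe*log2(M-1) = 0.185754 + 0.056538 + 0.215693 = 0.458

0.458 bits


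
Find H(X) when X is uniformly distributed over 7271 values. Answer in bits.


H = log2(n) = log2(7271) = 12.8279

12.8279 bits


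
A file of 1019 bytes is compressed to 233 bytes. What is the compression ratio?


Ratio = original / compressed = 1019 / 233 = 4.3734

4.3734


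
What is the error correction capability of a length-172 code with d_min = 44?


Correction capability = floor((d-1)/2) = floor((44-1)/2) = 21

21 errors


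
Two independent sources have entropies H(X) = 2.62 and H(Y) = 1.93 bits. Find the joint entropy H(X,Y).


For independent variables, H(X,Y) = H(X) + H(Y) = 2.62 + 1.93 = 4.55

4.55 bits


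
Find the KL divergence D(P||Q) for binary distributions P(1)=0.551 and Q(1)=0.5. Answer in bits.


KL = p*log2(p/q) + (1-p)*log2((1-p)/(1-q)) = 0.551*log2(0.551/0.5) + 0.449*log2(0.449/0.5) = 0.0075

0.0075 bits


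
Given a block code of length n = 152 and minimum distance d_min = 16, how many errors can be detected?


Detection capability = d_min - 1 = 16 - 1 = 15

15 errors


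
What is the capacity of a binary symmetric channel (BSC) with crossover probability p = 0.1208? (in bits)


H(p) = -p*log2(p) - (1-p)*log2(1-p) = -0.1208*log2(0.1208) - 0.8792*log2(0.8792) = 0.368356 + 0.163300 = 0.5317. C = 1 - H(p) = 1 - 0.5317 = 0.4683

0.4683 bits


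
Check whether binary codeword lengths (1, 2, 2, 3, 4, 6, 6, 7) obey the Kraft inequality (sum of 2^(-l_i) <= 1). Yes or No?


Kraft sum = sum(2^(-l_i)) = 1.2266, need <= 1. Result: violated (a binary prefix-free code with these lengths cannot exist)

No


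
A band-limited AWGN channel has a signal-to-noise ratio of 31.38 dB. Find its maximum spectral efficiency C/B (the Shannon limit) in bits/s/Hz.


SNR_linear = 10^(31.38/10) = 1374.042; C/B = log2(1 + SNR_linear) = log2(1 + 1374.042) = 10.4253

10.4253 bits/s/Hz


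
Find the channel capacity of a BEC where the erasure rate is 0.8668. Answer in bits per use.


C = 1 - epsilon = 1 - 0.8668 = 0.1332

0.1332 bits


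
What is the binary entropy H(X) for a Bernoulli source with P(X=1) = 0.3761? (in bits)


H = -p*log2(p) - (1-p)*log2(1-p). -0.3761*log2(0.3761) = 0.530606; -0.6239*log2(0.6239) = 0.424635. H = 0.530606 + 0.424635 = 0.9552

0.9552 bits


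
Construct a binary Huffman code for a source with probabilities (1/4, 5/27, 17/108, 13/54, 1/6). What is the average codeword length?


Huffman construction (repeatedly merge the two least-probable nodes; each merge adds 1 bit to every symbol beneath it): 17/108 + 1/6 = 35/108; 5/27 + 13/54 = 23/54; 1/4 + 35/108 = 31/54; 23/54 + 31/54 = 1. Resulting codeword lengths (in the order the probabilities were given): (2, 2, 3, 2, 3). L_avg = sum(p_i * l_i) = 1/4*2 + 5/27*2 + 17/108*3 + 13/54*2 + 1/6*3 = 251/108 = 2.3241

2.3241 bits


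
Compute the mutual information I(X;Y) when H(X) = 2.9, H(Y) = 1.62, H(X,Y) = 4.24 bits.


I(X;Y) = H(X) + H(Y) - H(X,Y) = 2.9 + 1.62 - 4.24 = 0.28

0.28 bits


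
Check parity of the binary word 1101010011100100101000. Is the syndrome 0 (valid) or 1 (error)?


Syndrome = XOR of all bits = 1 XOR 1 XOR 0 XOR 1 XOR 0 XOR 1 XOR 0 XOR 0 XOR 1 XOR 1 XOR 1 XOR 0 XOR 0 XOR 1 XOR 0 XOR 0 XOR 1 XOR 0 XOR 1 XOR 0 XOR 0 XOR 0 = 0

0


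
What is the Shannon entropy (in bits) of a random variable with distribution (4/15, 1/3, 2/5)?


H = -sum(p_i * log2(p_i)). Terms: -(4/15)*log2(4/15) = 0.508504; -(1/3)*log2(1/3) = 0.528321; -(2/5)*log2(2/5) = 0.528771. H = 0.508504 + 0.528321 + 0.528771 = 1.5656

1.5656 bits


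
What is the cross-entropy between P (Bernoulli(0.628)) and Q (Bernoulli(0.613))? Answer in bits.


H(P,Q) = -p*log2(q) - (1-p)*log2(1-q). -0.628*log2(0.613) = 0.443394; -0.372*log2(0.387) = 0.509489. H(P,Q) = 0.443394 + 0.509489 = 0.9529

0.9529 bits


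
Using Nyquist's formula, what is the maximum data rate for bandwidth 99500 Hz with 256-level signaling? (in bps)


Rate = 2 * B * log2(M) = 2 * 99500 * 8.0 = 1592000.0

1592000.0 bps


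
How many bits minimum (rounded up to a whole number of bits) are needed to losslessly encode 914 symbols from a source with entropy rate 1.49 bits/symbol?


Minimum bits >= n * H = 914 * 1.49 = 1361.86, rounded up to a whole number of bits = 1362

1362 bits


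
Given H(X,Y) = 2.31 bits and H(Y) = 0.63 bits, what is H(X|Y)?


H(X|Y) = H(X,Y) - H(Y) = 2.31 - 0.63 = 1.68

1.68 bits


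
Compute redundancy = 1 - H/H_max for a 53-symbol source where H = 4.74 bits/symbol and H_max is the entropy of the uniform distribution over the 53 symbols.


H_max = log2(K) = log2(53) = 5.7279 bits/symbol. Redundancy = 1 - H/H_max = 1 - 4.74/5.7279 = 1 - 0.8275 = 0.1725

0.1725


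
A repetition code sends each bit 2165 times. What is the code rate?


Rate = k/n = 1/2165

1/2165


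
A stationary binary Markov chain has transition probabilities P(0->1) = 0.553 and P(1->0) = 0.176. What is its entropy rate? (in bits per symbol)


Stationary distribution: pi_0 = p10/(p01+p10) = 0.2414, pi_1 = 0.7586. Entropy rate H' = pi_0*H(p01) + pi_1*H(p10) = 0.2414*0.9919 + 0.7586*0.6712 = 0.7487

0.7487 bits/symbol


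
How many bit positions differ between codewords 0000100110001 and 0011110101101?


Count differing positions: . . ^ ^ . ^ . . ^ ^ ^ . . = 6 differences

6


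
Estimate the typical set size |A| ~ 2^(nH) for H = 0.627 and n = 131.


log2|A_typical| = nH = 131 * 0.627 = 82.137, so |A_typical| ~ 2^82.137 = 5.317e+24

5.317e+24


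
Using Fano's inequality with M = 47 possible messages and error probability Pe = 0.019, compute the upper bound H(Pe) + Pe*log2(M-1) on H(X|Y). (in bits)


H(Pe) = -Pe*log2(Pe) - (1-Pe)*log2(1-Pe) = -0.019*log2(0.019) - 0.981*log2(0.981) = 0.108639 + 0.027149 = 0.1358. Pe*log2(M-1) = 0.019*log2(46) = 0.104948. Bound = H(Pe) + Pe*log2(M-1) = 0.108639 + 0.027149 + 0.104948 = 0.2407

0.2407 bits


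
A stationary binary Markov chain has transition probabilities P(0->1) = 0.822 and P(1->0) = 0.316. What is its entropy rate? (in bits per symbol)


Stationary distribution: pi_0 = p10/(p01+p10) = 0.2777, pi_1 = 0.7223. Entropy rate H' = pi_0*H(p01) + pi_1*H(p10) = 0.2777*0.6757 + 0.7223*0.9 = 0.8377

0.8377 bits/symbol


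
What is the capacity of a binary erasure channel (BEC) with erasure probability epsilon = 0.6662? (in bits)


C = 1 - epsilon = 1 - 0.6662 = 0.3338

0.3338 bits


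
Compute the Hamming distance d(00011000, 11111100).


Count differing positions: ^ ^ ^ . . ^ . . = 4 differences

4


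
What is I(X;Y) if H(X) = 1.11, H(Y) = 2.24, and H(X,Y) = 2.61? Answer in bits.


I(X;Y) = H(X) + H(Y) - H(X,Y) = 1.11 + 2.24 - 2.61 = 0.74

0.74 bits


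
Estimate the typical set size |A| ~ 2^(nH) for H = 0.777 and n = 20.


log2|A_typical| = nH = 20 * 0.777 = 15.54, so |A_typical| ~ 2^15.54 = 4.764e+04

4.764e+04


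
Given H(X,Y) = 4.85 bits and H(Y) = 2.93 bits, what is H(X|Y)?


H(X|Y) = H(X,Y) - H(Y) = 4.85 - 2.93 = 1.92

1.92 bits


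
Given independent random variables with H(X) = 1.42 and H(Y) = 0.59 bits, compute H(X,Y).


For independent variables, H(X,Y) = H(X) + H(Y) = 1.42 + 0.59 = 2.01

2.01 bits


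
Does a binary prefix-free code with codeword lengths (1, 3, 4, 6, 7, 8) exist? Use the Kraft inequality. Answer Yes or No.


Kraft sum = sum(2^(-l_i)) = 0.7148, need <= 1. Result: satisfied (a binary prefix-free code with these lengths exists)

Yes


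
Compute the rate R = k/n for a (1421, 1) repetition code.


Rate = k/n = 1/1421

1/1421


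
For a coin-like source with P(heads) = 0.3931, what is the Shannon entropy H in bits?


H = -p*log2(p) - (1-p)*log2(1-p). -0.3931*log2(0.3931) = 0.529518; -0.6069*log2(0.6069) = 0.437253. H = 0.529518 + 0.437253 = 0.9668

0.9668 bits


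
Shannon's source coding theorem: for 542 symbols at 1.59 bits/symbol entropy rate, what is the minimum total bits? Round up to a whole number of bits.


Minimum bits >= n * H = 542 * 1.59 = 861.78, rounded up to a whole number of bits = 862

862 bits


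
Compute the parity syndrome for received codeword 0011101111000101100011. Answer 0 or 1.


Syndrome = XOR of all bits = 0 XOR 0 XOR 1 XOR 1 XOR 1 XOR 0 XOR 1 XOR 1 XOR 1 XOR 1 XOR 0 XOR 0 XOR 0 XOR 1 XOR 0 XOR 1 XOR 1 XOR 0 XOR 0 XOR 0 XOR 1 XOR 1 = 0

0


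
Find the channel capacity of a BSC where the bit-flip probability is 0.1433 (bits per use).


H(p) = -p*log2(p) - (1-p)*log2(1-p) = -0.1433*log2(0.1433) - 0.8567*log2(0.8567) = 0.401654 + 0.191162 = 0.5928. C = 1 - H(p) = 1 - 0.5928 = 0.4072

0.4072 bits


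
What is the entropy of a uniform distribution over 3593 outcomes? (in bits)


H = log2(n) = log2(3593) = 11.811

11.811 bits


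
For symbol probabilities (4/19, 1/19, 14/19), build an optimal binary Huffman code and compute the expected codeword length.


Huffman construction (repeatedly merge the two least-probable nodes; each merge adds 1 bit to every symbol beneath it): 1/19 + 4/19 = 5/19; 5/19 + 14/19 = 1. Resulting codeword lengths (in the order the probabilities were given): (2, 2, 1). L_avg = sum(p_i * l_i) = 4/19*2 + 1/19*2 + 14/19*1 = 24/19 = 1.2632

1.2632 bits


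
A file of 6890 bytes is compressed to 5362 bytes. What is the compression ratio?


Ratio = original / compressed = 6890 / 5362 = 1.285

1.285


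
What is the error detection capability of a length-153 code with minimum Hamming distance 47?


Detection capability = d_min - 1 = 47 - 1 = 46

46 errors


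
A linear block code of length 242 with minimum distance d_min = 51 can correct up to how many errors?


Correction capability = floor((d-1)/2) = floor((51-1)/2) = 25

25 errors


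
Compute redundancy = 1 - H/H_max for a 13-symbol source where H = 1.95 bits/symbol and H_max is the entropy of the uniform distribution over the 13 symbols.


H_max = log2(K) = log2(13) = 3.7004 bits/symbol. Redundancy = 1 - H/H_max = 1 - 1.95/3.7004 = 1 - 0.527 = 0.473

0.473


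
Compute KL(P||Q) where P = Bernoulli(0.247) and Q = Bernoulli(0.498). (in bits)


KL = p*log2(p/q) + (1-p)*log2((1-p)/(1-q)) = 0.247*log2(0.247/0.498) + 0.753*log2(0.753/0.502) = 0.1906

0.1906 bits


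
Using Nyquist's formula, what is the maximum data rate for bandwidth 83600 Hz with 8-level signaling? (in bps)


Rate = 2 * B * log2(M) = 2 * 83600 * 3.0 = 501600.0

501600.0 bps


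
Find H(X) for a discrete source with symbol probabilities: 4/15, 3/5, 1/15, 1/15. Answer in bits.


H = -sum(p_i * log2(p_i)). Terms: -(4/15)*log2(4/15) = 0.508504; -(3/5)*log2(3/5) = 0.442179; -(1/15)*log2(1/15) = 0.260459; -(1/15)*log2(1/15) = 0.260459. H = 0.508504 + 0.442179 + 0.260459 + 0.260459 = 1.4716

1.4716 bits


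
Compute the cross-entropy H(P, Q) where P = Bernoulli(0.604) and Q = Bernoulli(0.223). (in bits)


H(P,Q) = -p*log2(q) - (1-p)*log2(1-q). -0.604*log2(0.223) = 1.307590; -0.396*log2(0.777) = 0.144149. H(P,Q) = 1.307590 + 0.144149 = 1.4517

1.4517 bits


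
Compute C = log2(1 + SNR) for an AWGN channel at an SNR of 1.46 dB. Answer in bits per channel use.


SNR_linear = 10^(1.46/10) = 1.3996; C = log2(1 + SNR_linear) = log2(1 + 1.3996) = 1.2628

1.2628 bits/channel use


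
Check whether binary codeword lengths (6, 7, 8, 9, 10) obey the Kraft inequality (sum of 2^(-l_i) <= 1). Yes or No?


Kraft sum = sum(2^(-l_i)) = 0.0303, need <= 1. Result: satisfied (a binary prefix-free code with these lengths exists)

Yes


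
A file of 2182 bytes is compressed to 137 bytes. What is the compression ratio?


Ratio = original / compressed = 2182 / 137 = 15.927

15.927


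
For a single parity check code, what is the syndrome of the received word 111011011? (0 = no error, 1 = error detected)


Syndrome = XOR of all bits = 1 XOR 1 XOR 1 XOR 0 XOR 1 XOR 1 XOR 0 XOR 1 XOR 1 = 1

1


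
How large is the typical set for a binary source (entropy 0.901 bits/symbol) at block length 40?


log2|A_typical| = nH = 40 * 0.901 = 36.04, so |A_typical| ~ 2^36.04 = 7.065e+10

7.065e+10


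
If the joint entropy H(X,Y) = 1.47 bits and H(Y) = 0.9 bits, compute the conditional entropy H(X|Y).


H(X|Y) = H(X,Y) - H(Y) = 1.47 - 0.9 = 0.57

0.57 bits


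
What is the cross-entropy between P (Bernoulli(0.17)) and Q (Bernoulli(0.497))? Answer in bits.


H(P,Q) = -p*log2(q) - (1-p)*log2(1-q). -0.17*log2(0.497) = 0.171476; -0.83*log2(0.503) = 0.822837. H(P,Q) = 0.171476 + 0.822837 = 0.9943

0.9943 bits


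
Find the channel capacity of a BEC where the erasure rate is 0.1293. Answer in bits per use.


C = 1 - epsilon = 1 - 0.1293 = 0.8707

0.8707 bits


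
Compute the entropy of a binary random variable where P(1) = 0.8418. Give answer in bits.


H = -p*log2(p) - (1-p)*log2(1-p). -0.8418*log2(0.8418) = 0.209146; -0.1582*log2(0.1582) = 0.420840. H = 0.209146 + 0.420840 = 0.63

0.63 bits


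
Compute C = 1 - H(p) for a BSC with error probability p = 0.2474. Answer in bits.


H(p) = -p*log2(p) - (1-p)*log2(1-p) = -0.2474*log2(0.2474) - 0.7526*log2(0.7526) = 0.498531 + 0.308600 = 0.8071. C = 1 - H(p) = 1 - 0.8071 = 0.1929

0.1929 bits


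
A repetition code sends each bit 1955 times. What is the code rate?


Rate = k/n = 1/1955

1/1955


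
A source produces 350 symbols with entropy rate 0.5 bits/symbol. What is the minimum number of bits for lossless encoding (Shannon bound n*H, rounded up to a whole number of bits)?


Minimum bits >= n * H = 350 * 0.5 = 175.0, rounded up to a whole number of bits = 175

175 bits


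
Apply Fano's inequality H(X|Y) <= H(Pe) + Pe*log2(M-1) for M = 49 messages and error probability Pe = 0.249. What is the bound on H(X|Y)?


H(Pe) = -Pe*log2(Pe) - (1-Pe)*log2(1-Pe) = -0.249*log2(0.249) - 0.751*log2(0.751) = 0.499440 + 0.310250 = 0.8097. Pe*log2(M-1) = 0.249*log2(48) = 1.390656. Bound = H(Pe) + Pe*log2(M-1) = 0.499440 + 0.310250 + 1.390656 = 2.2003

2.2003 bits


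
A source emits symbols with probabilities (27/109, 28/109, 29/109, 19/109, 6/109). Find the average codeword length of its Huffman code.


Huffman construction (repeatedly merge the two least-probable nodes; each merge adds 1 bit to every symbol beneath it): 6/109 + 19/109 = 25/109; 25/109 + 27/109 = 52/109; 28/109 + 29/109 = 57/109; 52/109 + 57/109 = 1. Resulting codeword lengths (in the order the probabilities were given): (2, 2, 2, 3, 3). L_avg = sum(p_i * l_i) = 27/109*2 + 28/109*2 + 29/109*2 + 19/109*3 + 6/109*3 = 243/109 = 2.2294

2.2294 bits


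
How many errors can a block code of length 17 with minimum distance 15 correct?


Correction capability = floor((d-1)/2) = floor((15-1)/2) = 7

7 errors


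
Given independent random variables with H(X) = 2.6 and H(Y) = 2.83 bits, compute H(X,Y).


For independent variables, H(X,Y) = H(X) + H(Y) = 2.6 + 2.83 = 5.43

5.43 bits


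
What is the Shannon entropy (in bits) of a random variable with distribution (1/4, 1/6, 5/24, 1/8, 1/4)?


H = -sum(p_i * log2(p_i)). Terms: -(1/4)*log2(1/4) = 0.500000; -(1/6)*log2(1/6) = 0.430827; -(5/24)*log2(5/24) = 0.471466; -(1/8)*log2(1/8) = 0.375000; -(1/4)*log2(1/4) = 0.500000. H = 0.500000 + 0.430827 + 0.471466 + 0.375000 + 0.500000 = 2.2773

2.2773 bits


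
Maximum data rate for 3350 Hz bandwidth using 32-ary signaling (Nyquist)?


Rate = 2 * B * log2(M) = 2 * 3350 * 5.0 = 33500.0

33500.0 bps


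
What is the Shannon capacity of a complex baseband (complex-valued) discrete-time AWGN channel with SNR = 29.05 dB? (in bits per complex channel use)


SNR_linear = 10^(29.05/10) = 803.5261; C = log2(1 + SNR_linear) = log2(1 + 803.5261) = 9.652

9.652 bits/channel use


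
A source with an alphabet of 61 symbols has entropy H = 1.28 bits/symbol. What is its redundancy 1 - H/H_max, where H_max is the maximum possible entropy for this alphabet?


H_max = log2(K) = log2(61) = 5.9307 bits/symbol. Redundancy = 1 - H/H_max = 1 - 1.28/5.9307 = 1 - 0.2158 = 0.7842

0.7842


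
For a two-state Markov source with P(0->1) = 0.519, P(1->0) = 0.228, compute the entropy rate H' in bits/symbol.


Stationary distribution: pi_0 = p10/(p01+p10) = 0.3052, pi_1 = 0.6948. Entropy rate H' = pi_0*H(p01) + pi_1*H(p10) = 0.3052*0.999 + 0.6948*0.7745 = 0.843

0.843 bits/symbol


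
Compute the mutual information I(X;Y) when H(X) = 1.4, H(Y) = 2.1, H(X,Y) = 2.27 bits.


I(X;Y) = H(X) + H(Y) - H(X,Y) = 1.4 + 2.1 - 2.27 = 1.23

1.23 bits


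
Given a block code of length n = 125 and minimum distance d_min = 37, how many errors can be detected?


Detection capability = d_min - 1 = 37 - 1 = 36

36 errors


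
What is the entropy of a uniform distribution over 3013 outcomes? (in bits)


H = log2(n) = log2(3013) = 11.557

11.557 bits


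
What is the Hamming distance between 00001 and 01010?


Count differing positions: . ^ . ^ ^ = 3 differences

3


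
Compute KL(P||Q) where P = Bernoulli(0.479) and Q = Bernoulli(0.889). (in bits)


KL = p*log2(p/q) + (1-p)*log2((1-p)/(1-q)) = 0.479*log2(0.479/0.889) + 0.521*log2(0.521/0.111) = 0.7349

0.7349 bits


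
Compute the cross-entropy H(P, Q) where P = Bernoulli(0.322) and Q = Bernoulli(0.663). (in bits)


H(P,Q) = -p*log2(q) - (1-p)*log2(1-q). -0.322*log2(0.663) = 0.190920; -0.678*log2(0.337) = 1.063904. H(P,Q) = 0.190920 + 1.063904 = 1.2548

1.2548 bits


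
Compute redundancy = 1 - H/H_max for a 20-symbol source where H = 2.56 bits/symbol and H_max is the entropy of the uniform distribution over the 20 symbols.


H_max = log2(K) = log2(20) = 4.3219 bits/symbol. Redundancy = 1 - H/H_max = 1 - 2.56/4.3219 = 1 - 0.5923 = 0.4077

0.4077


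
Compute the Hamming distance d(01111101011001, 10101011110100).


Count differing positions: ^ ^ . ^ . ^ ^ . ^ . ^ ^ . ^ = 9 differences

9


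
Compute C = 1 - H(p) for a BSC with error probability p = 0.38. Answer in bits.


H(p) = -p*log2(p) - (1-p)*log2(1-p) = -0.38*log2(0.38) - 0.62*log2(0.62) = 0.530453 + 0.427589 = 0.958. C = 1 - H(p) = 1 - 0.958 = 0.042

0.042 bits


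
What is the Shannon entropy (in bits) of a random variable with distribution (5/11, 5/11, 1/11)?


H = -sum(p_i * log2(p_i)). Terms: -(5/11)*log2(5/11) = 0.517047; -(5/11)*log2(5/11) = 0.517047; -(1/11)*log2(1/11) = 0.314494. H = 0.517047 + 0.517047 + 0.314494 = 1.3486

1.3486 bits


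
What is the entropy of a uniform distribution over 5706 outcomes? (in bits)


H = log2(n) = log2(5706) = 12.4783

12.4783 bits


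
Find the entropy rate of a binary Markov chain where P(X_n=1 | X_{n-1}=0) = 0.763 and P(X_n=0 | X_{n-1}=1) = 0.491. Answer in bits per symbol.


Stationary distribution: pi_0 = p10/(p01+p10) = 0.3915, pi_1 = 0.6085. Entropy rate H' = pi_0*H(p01) + pi_1*H(p10) = 0.3915*0.79 + 0.6085*0.9998 = 0.9176

0.9176 bits/symbol


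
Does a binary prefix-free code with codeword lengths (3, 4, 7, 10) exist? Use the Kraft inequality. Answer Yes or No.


Kraft sum = sum(2^(-l_i)) = 0.1963, need <= 1. Result: satisfied (a binary prefix-free code with these lengths exists)

Yes


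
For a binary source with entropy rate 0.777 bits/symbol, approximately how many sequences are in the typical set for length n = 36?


log2|A_typical| = nH = 36 * 0.777 = 27.972, so |A_typical| ~ 2^27.972 = 2.633e+08

2.633e+08


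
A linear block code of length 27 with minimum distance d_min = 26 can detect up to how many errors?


Detection capability = d_min - 1 = 26 - 1 = 25

25 errors


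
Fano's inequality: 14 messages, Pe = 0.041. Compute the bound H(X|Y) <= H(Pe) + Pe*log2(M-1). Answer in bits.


H(Pe) = -Pe*log2(Pe) - (1-Pe)*log2(1-Pe) = -0.041*log2(0.041) - 0.959*log2(0.959) = 0.188938 + 0.057921 = 0.2469. Pe*log2(M-1) = 0.041*log2(13) = 0.151718. Bound = H(Pe) + Pe*log2(M-1) = 0.188938 + 0.057921 + 0.151718 = 0.3986

0.3986 bits


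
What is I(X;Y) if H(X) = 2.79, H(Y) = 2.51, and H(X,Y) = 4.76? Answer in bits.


I(X;Y) = H(X) + H(Y) - H(X,Y) = 2.79 + 2.51 - 4.76 = 0.54

0.54 bits


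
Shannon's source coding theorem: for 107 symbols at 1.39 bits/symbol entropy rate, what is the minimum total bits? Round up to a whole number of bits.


Minimum bits >= n * H = 107 * 1.39 = 148.73, rounded up to a whole number of bits = 149

149 bits


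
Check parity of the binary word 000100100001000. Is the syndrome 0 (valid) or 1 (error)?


Syndrome = XOR of all bits = 0 XOR 0 XOR 0 XOR 1 XOR 0 XOR 0 XOR 1 XOR 0 XOR 0 XOR 0 XOR 0 XOR 1 XOR 0 XOR 0 XOR 0 = 1

1


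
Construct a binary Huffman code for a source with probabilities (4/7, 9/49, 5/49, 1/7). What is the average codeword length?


Huffman construction (repeatedly merge the two least-probable nodes; each merge adds 1 bit to every symbol beneath it): 5/49 + 1/7 = 12/49; 9/49 + 12/49 = 3/7; 3/7 + 4/7 = 1. Resulting codeword lengths (in the order the probabilities were given): (1, 2, 3, 3). L_avg = sum(p_i * l_i) = 4/7*1 + 9/49*2 + 5/49*3 + 1/7*3 = 82/49 = 1.6735

1.6735 bits


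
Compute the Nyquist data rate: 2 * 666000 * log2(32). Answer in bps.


Rate = 2 * B * log2(M) = 2 * 666000 * 5.0 = 6660000.0

6660000.0 bps


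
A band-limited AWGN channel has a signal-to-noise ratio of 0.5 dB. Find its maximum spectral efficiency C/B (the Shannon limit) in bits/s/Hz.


SNR_linear = 10^(0.5/10) = 1.122; C/B = log2(1 + SNR_linear) = log2(1 + 1.122) = 1.0854

1.0854 bits/s/Hz


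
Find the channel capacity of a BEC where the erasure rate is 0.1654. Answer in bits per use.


C = 1 - epsilon = 1 - 0.1654 = 0.8346

0.8346 bits


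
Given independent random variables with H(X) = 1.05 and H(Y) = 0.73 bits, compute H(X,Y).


For independent variables, H(X,Y) = H(X) + H(Y) = 1.05 + 0.73 = 1.78

1.78 bits


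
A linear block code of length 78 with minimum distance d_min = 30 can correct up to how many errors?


Correction capability = floor((d-1)/2) = floor((30-1)/2) = 14

14 errors


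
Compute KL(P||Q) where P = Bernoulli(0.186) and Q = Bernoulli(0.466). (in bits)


KL = p*log2(p/q) + (1-p)*log2((1-p)/(1-q)) = 0.186*log2(0.186/0.466) + 0.814*log2(0.814/0.534) = 0.2486

0.2486 bits


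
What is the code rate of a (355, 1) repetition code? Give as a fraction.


Rate = k/n = 1/355

1/355


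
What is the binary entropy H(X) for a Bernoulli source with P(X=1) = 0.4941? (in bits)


H = -p*log2(p) - (1-p)*log2(1-p). -0.4941*log2(0.4941) = 0.502561; -0.5059*log2(0.5059) = 0.497338. H = 0.502561 + 0.497338 = 0.9999

0.9999 bits


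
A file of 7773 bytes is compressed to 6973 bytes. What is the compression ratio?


Ratio = original / compressed = 7773 / 6973 = 1.1147

1.1147


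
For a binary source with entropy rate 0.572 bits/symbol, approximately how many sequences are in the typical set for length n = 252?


log2|A_typical| = nH = 252 * 0.572 = 144.144, so |A_typical| ~ 2^144.144 = 2.464e+43

2.464e+43


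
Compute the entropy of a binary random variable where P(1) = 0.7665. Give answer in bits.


H = -p*log2(p) - (1-p)*log2(1-p). -0.7665*log2(0.7665) = 0.294062; -0.2335*log2(0.2335) = 0.490001. H = 0.294062 + 0.490001 = 0.7841

0.7841 bits


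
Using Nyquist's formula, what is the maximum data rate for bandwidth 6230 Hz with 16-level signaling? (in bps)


Rate = 2 * B * log2(M) = 2 * 6230 * 4.0 = 49840.0

49840.0 bps


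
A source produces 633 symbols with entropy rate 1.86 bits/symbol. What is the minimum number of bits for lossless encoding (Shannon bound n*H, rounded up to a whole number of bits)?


Minimum bits >= n * H = 633 * 1.86 = 1177.38, rounded up to a whole number of bits = 1178

1178 bits


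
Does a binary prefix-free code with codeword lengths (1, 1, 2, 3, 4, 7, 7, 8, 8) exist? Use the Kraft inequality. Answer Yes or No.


Kraft sum = sum(2^(-l_i)) = 1.4609, need <= 1. Result: violated (a binary prefix-free code with these lengths cannot exist)

No


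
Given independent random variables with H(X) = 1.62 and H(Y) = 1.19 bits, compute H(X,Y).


For independent variables, H(X,Y) = H(X) + H(Y) = 1.62 + 1.19 = 2.81

2.81 bits


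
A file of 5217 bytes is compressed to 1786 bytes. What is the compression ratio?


Ratio = original / compressed = 5217 / 1786 = 2.9211

2.9211


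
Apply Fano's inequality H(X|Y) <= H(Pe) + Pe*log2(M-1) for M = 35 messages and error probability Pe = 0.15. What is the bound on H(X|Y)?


H(Pe) = -Pe*log2(Pe) - (1-Pe)*log2(1-Pe) = -0.15*log2(0.15) - 0.85*log2(0.85) = 0.410545 + 0.199295 = 0.6098. Pe*log2(M-1) = 0.15*log2(34) = 0.763119. Bound = H(Pe) + Pe*log2(M-1) = 0.410545 + 0.199295 + 0.763119 = 1.373

1.373 bits


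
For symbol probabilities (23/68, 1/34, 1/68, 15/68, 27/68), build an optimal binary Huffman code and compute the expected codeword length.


Huffman construction (repeatedly merge the two least-probable nodes; each merge adds 1 bit to every symbol beneath it): 1/68 + 1/34 = 3/68; 3/68 + 15/68 = 9/34; 9/34 + 23/68 = 41/68; 27/68 + 41/68 = 1. Resulting codeword lengths (in the order the probabilities were given): (2, 4, 4, 3, 1). L_avg = sum(p_i * l_i) = 23/68*2 + 1/34*4 + 1/68*4 + 15/68*3 + 27/68*1 = 65/34 = 1.9118

1.9118 bits


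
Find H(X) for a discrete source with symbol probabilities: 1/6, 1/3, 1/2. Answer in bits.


H = -sum(p_i * log2(p_i)). Terms: -(1/6)*log2(1/6) = 0.430827; -(1/3)*log2(1/3) = 0.528321; -(1/2)*log2(1/2) = 0.500000. H = 0.430827 + 0.528321 + 0.500000 = 1.4591

1.4591 bits


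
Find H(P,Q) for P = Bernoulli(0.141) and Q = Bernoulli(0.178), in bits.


H(P,Q) = -p*log2(q) - (1-p)*log2(1-q). -0.141*log2(0.178) = 0.351097; -0.859*log2(0.822) = 0.242916. H(P,Q) = 0.351097 + 0.242916 = 0.594

0.594 bits


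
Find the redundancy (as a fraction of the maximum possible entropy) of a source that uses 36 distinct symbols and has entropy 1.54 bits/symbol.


H_max = log2(K) = log2(36) = 5.1699 bits/symbol. Redundancy = 1 - H/H_max = 1 - 1.54/5.1699 = 1 - 0.2979 = 0.7021

0.7021


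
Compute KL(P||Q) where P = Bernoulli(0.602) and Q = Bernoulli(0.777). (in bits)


KL = p*log2(p/q) + (1-p)*log2((1-p)/(1-q)) = 0.602*log2(0.602/0.777) + 0.398*log2(0.398/0.223) = 0.111

0.111 bits


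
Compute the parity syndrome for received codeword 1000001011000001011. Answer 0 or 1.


Syndrome = XOR of all bits = 1 XOR 0 XOR 0 XOR 0 XOR 0 XOR 0 XOR 1 XOR 0 XOR 1 XOR 1 XOR 0 XOR 0 XOR 0 XOR 0 XOR 0 XOR 1 XOR 0 XOR 1 XOR 1 = 1

1


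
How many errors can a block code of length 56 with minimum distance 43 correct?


Correction capability = floor((d-1)/2) = floor((43-1)/2) = 21

21 errors


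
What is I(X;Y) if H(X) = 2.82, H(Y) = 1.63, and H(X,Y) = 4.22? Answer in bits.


I(X;Y) = H(X) + H(Y) - H(X,Y) = 2.82 + 1.63 - 4.22 = 0.23

0.23 bits


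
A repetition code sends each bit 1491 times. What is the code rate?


Rate = k/n = 1/1491

1/1491


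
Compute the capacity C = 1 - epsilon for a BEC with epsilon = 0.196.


C = 1 - epsilon = 1 - 0.196 = 0.804

0.804 bits


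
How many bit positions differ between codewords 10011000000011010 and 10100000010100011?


Count differing positions: . . ^ ^ ^ . . . . ^ . ^ ^ ^ . . ^ = 8 differences

8


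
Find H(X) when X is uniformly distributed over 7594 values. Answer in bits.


H = log2(n) = log2(7594) = 12.8906

12.8906 bits


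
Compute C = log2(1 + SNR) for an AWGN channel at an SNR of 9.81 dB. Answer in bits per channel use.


SNR_linear = 10^(9.81/10) = 9.5719; C = log2(1 + SNR_linear) = log2(1 + 9.5719) = 3.4022

3.4022 bits/channel use


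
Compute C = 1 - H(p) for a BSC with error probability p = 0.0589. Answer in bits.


H(p) = -p*log2(p) - (1-p)*log2(1-p) = -0.0589*log2(0.0589) - 0.9411*log2(0.9411) = 0.240641 + 0.082422 = 0.3231. C = 1 - H(p) = 1 - 0.3231 = 0.6769

0.6769 bits


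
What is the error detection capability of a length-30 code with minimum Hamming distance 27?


Detection capability = d_min - 1 = 27 - 1 = 26

26 errors


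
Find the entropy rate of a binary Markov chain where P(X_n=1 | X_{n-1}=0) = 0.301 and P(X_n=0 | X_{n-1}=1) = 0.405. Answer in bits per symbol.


Stationary distribution: pi_0 = p10/(p01+p10) = 0.5737, pi_1 = 0.4263. Entropy rate H' = pi_0*H(p01) + pi_1*H(p10) = 0.5737*0.8825 + 0.4263*0.9738 = 0.9214

0.9214 bits/symbol


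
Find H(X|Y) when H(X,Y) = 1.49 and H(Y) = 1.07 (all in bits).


H(X|Y) = H(X,Y) - H(Y) = 1.49 - 1.07 = 0.42

0.42 bits


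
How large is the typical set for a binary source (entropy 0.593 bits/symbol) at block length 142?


log2|A_typical| = nH = 142 * 0.593 = 84.206, so |A_typical| ~ 2^84.206 = 2.231e+25

2.231e+25


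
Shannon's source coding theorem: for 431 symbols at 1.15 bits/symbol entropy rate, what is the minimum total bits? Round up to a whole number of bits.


Minimum bits >= n * H = 431 * 1.15 = 495.65, rounded up to a whole number of bits = 496

496 bits


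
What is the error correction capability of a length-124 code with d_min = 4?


Correction capability = floor((d-1)/2) = floor((4-1)/2) = 1

1 errors


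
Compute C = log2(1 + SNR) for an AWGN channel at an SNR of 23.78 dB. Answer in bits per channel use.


SNR_linear = 10^(23.78/10) = 238.7811; C = log2(1 + SNR_linear) = log2(1 + 238.7811) = 7.9056

7.9056 bits/channel use


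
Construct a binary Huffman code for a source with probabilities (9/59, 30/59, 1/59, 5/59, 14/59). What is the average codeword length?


Huffman construction (repeatedly merge the two least-probable nodes; each merge adds 1 bit to every symbol beneath it): 1/59 + 5/59 = 6/59; 6/59 + 9/59 = 15/59; 14/59 + 15/59 = 29/59; 29/59 + 30/59 = 1. Resulting codeword lengths (in the order the probabilities were given): (3, 1, 4, 4, 2). L_avg = sum(p_i * l_i) = 9/59*3 + 30/59*1 + 1/59*4 + 5/59*4 + 14/59*2 = 109/59 = 1.8475

1.8475 bits


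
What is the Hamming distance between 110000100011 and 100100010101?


Count differing positions: . ^ . ^ . . ^ ^ . ^ ^ . = 6 differences

6


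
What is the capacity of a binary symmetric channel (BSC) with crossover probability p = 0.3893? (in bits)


H(p) = -p*log2(p) - (1-p)*log2(1-p) = -0.3893*log2(0.3893) - 0.6107*log2(0.6107) = 0.529855 + 0.434491 = 0.9643. C = 1 - H(p) = 1 - 0.9643 = 0.0357

0.0357 bits


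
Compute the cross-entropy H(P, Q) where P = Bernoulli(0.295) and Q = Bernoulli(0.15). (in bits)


H(P,Q) = -p*log2(q) - (1-p)*log2(1-q). -0.295*log2(0.15) = 0.807405; -0.705*log2(0.85) = 0.165298. H(P,Q) = 0.807405 + 0.165298 = 0.9727

0.9727 bits


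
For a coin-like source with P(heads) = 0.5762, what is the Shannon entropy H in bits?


H = -p*log2(p) - (1-p)*log2(1-p). -0.5762*log2(0.5762) = 0.458286; -0.4238*log2(0.4238) = 0.524895. H = 0.458286 + 0.524895 = 0.9832

0.9832 bits


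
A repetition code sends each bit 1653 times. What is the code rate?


Rate = k/n = 1/1653

1/1653


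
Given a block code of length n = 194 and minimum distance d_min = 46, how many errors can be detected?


Detection capability = d_min - 1 = 46 - 1 = 45

45 errors


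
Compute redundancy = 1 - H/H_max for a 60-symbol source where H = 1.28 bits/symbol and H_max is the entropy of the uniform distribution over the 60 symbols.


H_max = log2(K) = log2(60) = 5.9069 bits/symbol. Redundancy = 1 - H/H_max = 1 - 1.28/5.9069 = 1 - 0.2167 = 0.7833

0.7833


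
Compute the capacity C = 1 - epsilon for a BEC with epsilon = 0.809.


C = 1 - epsilon = 1 - 0.809 = 0.191

0.191 bits


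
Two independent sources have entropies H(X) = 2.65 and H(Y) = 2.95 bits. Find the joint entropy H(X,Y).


For independent variables, H(X,Y) = H(X) + H(Y) = 2.65 + 2.95 = 5.6

5.6 bits


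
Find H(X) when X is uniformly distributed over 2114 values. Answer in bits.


H = log2(n) = log2(2114) = 11.0458

11.0458 bits


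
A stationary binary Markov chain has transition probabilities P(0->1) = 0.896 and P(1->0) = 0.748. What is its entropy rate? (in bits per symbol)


Stationary distribution: pi_0 = p10/(p01+p10) = 0.455, pi_1 = 0.545. Entropy rate H' = pi_0*H(p01) + pi_1*H(p10) = 0.455*0.4815 + 0.545*0.8144 = 0.663

0.663 bits/symbol


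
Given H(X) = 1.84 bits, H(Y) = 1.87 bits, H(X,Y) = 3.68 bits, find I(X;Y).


I(X;Y) = H(X) + H(Y) - H(X,Y) = 1.84 + 1.87 - 3.68 = 0.03

0.03 bits


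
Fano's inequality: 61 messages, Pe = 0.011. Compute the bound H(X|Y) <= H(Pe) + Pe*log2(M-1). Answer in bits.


H(Pe) = -Pe*log2(Pe) - (1-Pe)*log2(1-Pe) = -0.011*log2(0.011) - 0.989*log2(0.989) = 0.071570 + 0.015782 = 0.0874. Pe*log2(M-1) = 0.011*log2(60) = 0.064976. Bound = H(Pe) + Pe*log2(M-1) = 0.071570 + 0.015782 + 0.064976 = 0.1523

0.1523 bits


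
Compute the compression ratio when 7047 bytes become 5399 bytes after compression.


Ratio = original / compressed = 7047 / 5399 = 1.3052

1.3052


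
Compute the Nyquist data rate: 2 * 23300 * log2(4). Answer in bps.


Rate = 2 * B * log2(M) = 2 * 23300 * 2.0 = 93200.0

93200.0 bps


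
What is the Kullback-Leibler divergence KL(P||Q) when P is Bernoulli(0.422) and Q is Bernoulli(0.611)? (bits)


KL = p*log2(p/q) + (1-p)*log2((1-p)/(1-q)) = 0.422*log2(0.422/0.611) + 0.578*log2(0.578/0.389) = 0.1049

0.1049 bits
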